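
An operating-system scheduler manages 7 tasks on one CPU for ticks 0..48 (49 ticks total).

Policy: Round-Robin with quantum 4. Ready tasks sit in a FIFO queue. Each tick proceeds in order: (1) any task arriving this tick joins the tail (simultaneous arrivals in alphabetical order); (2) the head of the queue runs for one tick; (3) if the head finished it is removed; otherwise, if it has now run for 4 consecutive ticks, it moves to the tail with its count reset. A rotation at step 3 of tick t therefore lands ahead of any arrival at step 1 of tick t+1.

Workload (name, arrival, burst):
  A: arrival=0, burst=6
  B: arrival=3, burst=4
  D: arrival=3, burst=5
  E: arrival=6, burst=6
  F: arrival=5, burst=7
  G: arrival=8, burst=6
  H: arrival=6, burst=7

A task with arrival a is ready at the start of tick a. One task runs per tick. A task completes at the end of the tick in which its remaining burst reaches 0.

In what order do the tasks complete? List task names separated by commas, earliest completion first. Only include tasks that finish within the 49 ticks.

t=0: queue=[A] q_used=0 → run A
t=1: queue=[A] q_used=1 → run A
t=2: queue=[A] q_used=2 → run A
t=3: queue=[A,B,D] q_used=3 → run A
t=4: queue=[B,D,A] q_used=0 → run B
t=5: queue=[B,D,A,F] q_used=1 → run B
t=6: queue=[B,D,A,F,E,H] q_used=2 → run B
t=7: queue=[B,D,A,F,E,H] q_used=3 → run B
t=8: queue=[D,A,F,E,H,G] q_used=0 → run D
t=9: queue=[D,A,F,E,H,G] q_used=1 → run D
t=10: queue=[D,A,F,E,H,G] q_used=2 → run D
t=11: queue=[D,A,F,E,H,G] q_used=3 → run D
t=12: queue=[A,F,E,H,G,D] q_used=0 → run A
t=13: queue=[A,F,E,H,G,D] q_used=1 → run A
t=14: queue=[F,E,H,G,D] q_used=0 → run F
t=15: queue=[F,E,H,G,D] q_used=1 → run F
t=16: queue=[F,E,H,G,D] q_used=2 → run F
t=17: queue=[F,E,H,G,D] q_used=3 → run F
t=18: queue=[E,H,G,D,F] q_used=0 → run E
t=19: queue=[E,H,G,D,F] q_used=1 → run E
t=20: queue=[E,H,G,D,F] q_used=2 → run E
t=21: queue=[E,H,G,D,F] q_used=3 → run E
t=22: queue=[H,G,D,F,E] q_used=0 → run H
t=23: queue=[H,G,D,F,E] q_used=1 → run H
t=24: queue=[H,G,D,F,E] q_used=2 → run H
t=25: queue=[H,G,D,F,E] q_used=3 → run H
t=26: queue=[G,D,F,E,H] q_used=0 → run G
t=27: queue=[G,D,F,E,H] q_used=1 → run G
t=28: queue=[G,D,F,E,H] q_used=2 → run G
t=29: queue=[G,D,F,E,H] q_used=3 → run G
t=30: queue=[D,F,E,H,G] q_used=0 → run D
t=31: queue=[F,E,H,G] q_used=0 → run F
t=32: queue=[F,E,H,G] q_used=1 → run F
t=33: queue=[F,E,H,G] q_used=2 → run F
t=34: queue=[E,H,G] q_used=0 → run E
t=35: queue=[E,H,G] q_used=1 → run E
t=36: queue=[H,G] q_used=0 → run H
t=37: queue=[H,G] q_used=1 → run H
t=38: queue=[H,G] q_used=2 → run H
t=39: queue=[G] q_used=0 → run G
t=40: queue=[G] q_used=1 → run G
t=41: (idle)
t=42: (idle)
t=43: (idle)
t=44: (idle)
t=45: (idle)
t=46: (idle)
t=47: (idle)
t=48: (idle)

completion order = B, A, D, F, E, H, G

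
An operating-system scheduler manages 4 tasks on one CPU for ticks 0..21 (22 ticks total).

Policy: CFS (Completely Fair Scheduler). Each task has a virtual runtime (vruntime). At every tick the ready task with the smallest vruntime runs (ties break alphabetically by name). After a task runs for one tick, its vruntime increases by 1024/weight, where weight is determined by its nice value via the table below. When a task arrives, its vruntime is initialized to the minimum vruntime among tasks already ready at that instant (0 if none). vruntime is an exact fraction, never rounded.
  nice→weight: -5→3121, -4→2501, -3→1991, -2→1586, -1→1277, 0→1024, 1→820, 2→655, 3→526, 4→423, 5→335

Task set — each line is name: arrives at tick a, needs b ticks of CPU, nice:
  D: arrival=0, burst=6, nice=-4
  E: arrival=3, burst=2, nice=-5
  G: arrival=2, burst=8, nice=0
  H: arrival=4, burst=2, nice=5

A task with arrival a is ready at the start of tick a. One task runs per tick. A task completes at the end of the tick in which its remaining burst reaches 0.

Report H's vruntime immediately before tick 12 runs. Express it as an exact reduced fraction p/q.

t=0: vr[D=0] → run D
t=1: vr[D=1024/2501] → run D
t=2: vr[D=2048/2501 G=2048/2501] → run D
t=3: vr[D=3072/2501 E=2048/2501 G=2048/2501] → run E
t=4: vr[D=3072/2501 E=8952832/7805621 G=2048/2501 H=2048/2501] → run G
t=5: vr[D=3072/2501 E=8952832/7805621 G=4549/2501 H=2048/2501] → run H
t=6: vr[D=3072/2501 E=8952832/7805621 G=4549/2501 H=3247104/837835] → run E
t=7: vr[D=3072/2501 G=4549/2501 H=3247104/837835] → run D
t=8: vr[D=4096/2501 G=4549/2501 H=3247104/837835] → run D
t=9: vr[D=5120/2501 G=4549/2501 H=3247104/837835] → run G
t=10: vr[D=5120/2501 G=7050/2501 H=3247104/837835] → run D
t=11: vr[G=7050/2501 H=3247104/837835] → run G
t=12: vr[G=9551/2501 H=3247104/837835] → run G
t=13: vr[G=12052/2501 H=3247104/837835] → run H
t=14: vr[G=12052/2501] → run G
t=15: vr[G=14553/2501] → run G
t=16: vr[G=17054/2501] → run G
t=17: vr[G=19555/2501] → run G
t=18: (idle)
t=19: (idle)
t=20: (idle)
t=21: (idle)

vruntime(H, start of tick 12) = 3247104/837835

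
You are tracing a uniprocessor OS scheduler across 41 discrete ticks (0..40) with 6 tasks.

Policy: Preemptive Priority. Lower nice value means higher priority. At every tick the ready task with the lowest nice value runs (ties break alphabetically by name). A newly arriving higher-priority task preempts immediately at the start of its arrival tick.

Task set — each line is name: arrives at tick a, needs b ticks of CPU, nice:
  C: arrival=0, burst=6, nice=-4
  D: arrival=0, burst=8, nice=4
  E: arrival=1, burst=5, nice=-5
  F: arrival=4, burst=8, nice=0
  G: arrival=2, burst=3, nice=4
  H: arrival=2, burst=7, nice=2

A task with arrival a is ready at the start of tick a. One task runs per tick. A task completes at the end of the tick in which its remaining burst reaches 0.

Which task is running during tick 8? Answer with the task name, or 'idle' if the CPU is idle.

t=0: ready={C,D} → run C
t=1: ready={C,D,E} → run E
t=2: ready={C,D,E,G,H} → run E
t=3: ready={C,D,E,G,H} → run E
t=4: ready={C,D,E,F,G,H} → run E
t=5: ready={C,D,E,F,G,H} → run E
t=6: ready={C,D,F,G,H} → run C
t=7: ready={C,D,F,G,H} → run C
t=8: ready={C,D,F,G,H} → run C
t=9: ready={C,D,F,G,H} → run C
t=10: ready={C,D,F,G,H} → run C
t=11: ready={D,F,G,H} → run F
t=12: ready={D,F,G,H} → run F
t=13: ready={D,F,G,H} → run F
t=14: ready={D,F,G,H} → run F
t=15: ready={D,F,G,H} → run F
t=16: ready={D,F,G,H} → run F
t=17: ready={D,F,G,H} → run F
t=18: ready={D,F,G,H} → run F
t=19: ready={D,G,H} → run H
t=20: ready={D,G,H} → run H
t=21: ready={D,G,H} → run H
t=22: ready={D,G,H} → run H
t=23: ready={D,G,H} → run H
t=24: ready={D,G,H} → run H
t=25: ready={D,G,H} → run H
t=26: ready={D,G} → run D
t=27: ready={D,G} → run D
t=28: ready={D,G} → run D
t=29: ready={D,G} → run D
t=30: ready={D,G} → run D
t=31: ready={D,G} → run D
t=32: ready={D,G} → run D
t=33: ready={D,G} → run D
t=34: ready={G} → run G
t=35: ready={G} → run G
t=36: ready={G} → run G
t=37: (idle)
t=38: (idle)
t=39: (idle)
t=40: (idle)

running at tick 8 = C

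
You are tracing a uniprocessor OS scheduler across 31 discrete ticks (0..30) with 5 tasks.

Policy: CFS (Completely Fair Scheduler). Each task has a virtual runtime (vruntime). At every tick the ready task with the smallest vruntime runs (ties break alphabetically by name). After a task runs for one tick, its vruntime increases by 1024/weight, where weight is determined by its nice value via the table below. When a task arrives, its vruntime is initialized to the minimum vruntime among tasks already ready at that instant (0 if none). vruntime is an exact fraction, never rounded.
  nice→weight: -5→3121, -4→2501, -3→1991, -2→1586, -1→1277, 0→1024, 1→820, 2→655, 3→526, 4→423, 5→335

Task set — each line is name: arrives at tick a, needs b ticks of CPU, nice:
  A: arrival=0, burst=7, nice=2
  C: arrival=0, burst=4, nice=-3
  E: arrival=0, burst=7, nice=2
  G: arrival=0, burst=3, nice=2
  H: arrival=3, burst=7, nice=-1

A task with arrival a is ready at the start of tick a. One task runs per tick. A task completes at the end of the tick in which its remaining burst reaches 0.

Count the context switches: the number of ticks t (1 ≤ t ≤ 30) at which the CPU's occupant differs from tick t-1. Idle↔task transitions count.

t=0: vr[A=0 C=0 E=0 G=0] → run A
t=1: vr[A=1024/655 C=0 E=0 G=0] → run C
t=2: vr[A=1024/655 C=1024/1991 E=0 G=0] → run E
t=3: vr[A=1024/655 C=1024/1991 E=1024/655 G=0 H=0] → run G
t=4: vr[A=1024/655 C=1024/1991 E=1024/655 G=1024/655 H=0] → run H
t=5: vr[A=1024/655 C=1024/1991 E=1024/655 G=1024/655 H=1024/1277] → run C
t=6: vr[A=1024/655 C=2048/1991 E=1024/655 G=1024/655 H=1024/1277] → run H
t=7: vr[A=1024/655 C=2048/1991 E=1024/655 G=1024/655 H=2048/1277] → run C
t=8: vr[A=1024/655 C=3072/1991 E=1024/655 G=1024/655 H=2048/1277] → run C
t=9: vr[A=1024/655 E=1024/655 G=1024/655 H=2048/1277] → run A
t=10: vr[A=2048/655 E=1024/655 G=1024/655 H=2048/1277] → run E
t=11: vr[A=2048/655 E=2048/655 G=1024/655 H=2048/1277] → run G
t=12: vr[A=2048/655 E=2048/655 G=2048/655 H=2048/1277] → run H
t=13: vr[A=2048/655 E=2048/655 G=2048/655 H=3072/1277] → run H
t=14: vr[A=2048/655 E=2048/655 G=2048/655 H=4096/1277] → run A
t=15: vr[A=3072/655 E=2048/655 G=2048/655 H=4096/1277] → run E
t=16: vr[A=3072/655 E=3072/655 G=2048/655 H=4096/1277] → run G
t=17: vr[A=3072/655 E=3072/655 H=4096/1277] → run H
t=18: vr[A=3072/655 E=3072/655 H=5120/1277] → run H
t=19: vr[A=3072/655 E=3072/655 H=6144/1277] → run A
t=20: vr[A=4096/655 E=3072/655 H=6144/1277] → run E
t=21: vr[A=4096/655 E=4096/655 H=6144/1277] → run H
t=22: vr[A=4096/655 E=4096/655] → run A
t=23: vr[A=1024/131 E=4096/655] → run E
t=24: vr[A=1024/131 E=1024/131] → run A
t=25: vr[A=6144/655 E=1024/131] → run E
t=26: vr[A=6144/655 E=6144/655] → run A
t=27: vr[E=6144/655] → run E
t=28: (idle)
t=29: (idle)
t=30: (idle)

context switches = 25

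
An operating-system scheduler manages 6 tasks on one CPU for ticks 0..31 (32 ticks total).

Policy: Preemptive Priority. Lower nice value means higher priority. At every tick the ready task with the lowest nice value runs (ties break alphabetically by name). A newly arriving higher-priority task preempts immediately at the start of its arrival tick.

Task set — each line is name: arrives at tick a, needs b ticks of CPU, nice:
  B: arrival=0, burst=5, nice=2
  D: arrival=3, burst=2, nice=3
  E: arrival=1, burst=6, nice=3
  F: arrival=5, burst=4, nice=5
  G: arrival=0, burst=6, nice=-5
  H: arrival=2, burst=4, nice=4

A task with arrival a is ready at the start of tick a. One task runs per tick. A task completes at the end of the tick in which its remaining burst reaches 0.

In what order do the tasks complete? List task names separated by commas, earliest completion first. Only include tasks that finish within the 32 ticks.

t=0: ready={B,G} → run G
t=1: ready={B,E,G} → run G
t=2: ready={B,E,G,H} → run G
t=3: ready={B,D,E,G,H} → run G
t=4: ready={B,D,E,G,H} → run G
t=5: ready={B,D,E,F,G,H} → run G
t=6: ready={B,D,E,F,H} → run B
t=7: ready={B,D,E,F,H} → run B
t=8: ready={B,D,E,F,H} → run B
t=9: ready={B,D,E,F,H} → run B
t=10: ready={B,D,E,F,H} → run B
t=11: ready={D,E,F,H} → run D
t=12: ready={D,E,F,H} → run D
t=13: ready={E,F,H} → run E
t=14: ready={E,F,H} → run E
t=15: ready={E,F,H} → run E
t=16: ready={E,F,H} → run E
t=17: ready={E,F,H} → run E
t=18: ready={E,F,H} → run E
t=19: ready={F,H} → run H
t=20: ready={F,H} → run H
t=21: ready={F,H} → run H
t=22: ready={F,H} → run H
t=23: ready={F} → run F
t=24: ready={F} → run F
t=25: ready={F} → run F
t=26: ready={F} → run F
t=27: (idle)
t=28: (idle)
t=29: (idle)
t=30: (idle)
t=31: (idle)

completion order = G, B, D, E, H, F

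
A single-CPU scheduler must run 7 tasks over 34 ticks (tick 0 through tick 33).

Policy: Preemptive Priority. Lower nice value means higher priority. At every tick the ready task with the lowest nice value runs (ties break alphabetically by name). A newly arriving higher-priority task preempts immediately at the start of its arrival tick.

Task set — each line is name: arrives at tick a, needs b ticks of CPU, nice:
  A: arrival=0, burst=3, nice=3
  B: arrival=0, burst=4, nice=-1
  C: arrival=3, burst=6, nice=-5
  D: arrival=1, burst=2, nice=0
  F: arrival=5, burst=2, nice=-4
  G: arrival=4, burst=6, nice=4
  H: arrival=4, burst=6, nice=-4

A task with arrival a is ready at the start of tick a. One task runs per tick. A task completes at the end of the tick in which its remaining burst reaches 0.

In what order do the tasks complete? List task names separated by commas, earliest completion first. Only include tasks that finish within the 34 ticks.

completion order = C, F, H, B, D, A, G

t=0: ready={A,B} → run B
t=1: ready={A,B,D} → run B
t=2: ready={A,B,D} → run B
t=3: ready={A,B,C,D} → run C
t=4: ready={A,B,C,D,G,H} → run C
t=5: ready={A,B,C,D,F,G,H} → run C
t=6: ready={A,B,C,D,F,G,H} → run C
t=7: ready={A,B,C,D,F,G,H} → run C
t=8: ready={A,B,C,D,F,G,H} → run C
t=9: ready={A,B,D,F,G,H} → run F
t=10: ready={A,B,D,F,G,H} → run F
t=11: ready={A,B,D,G,H} → run H
t=12: ready={A,B,D,G,H} → run H
t=13: ready={A,B,D,G,H} → run H
t=14: ready={A,B,D,G,H} → run H
t=15: ready={A,B,D,G,H} → run H
t=16: ready={A,B,D,G,H} → run H
t=17: ready={A,B,D,G} → run B
t=18: ready={A,D,G} → run D
t=19: ready={A,D,G} → run D
t=20: ready={A,G} → run A
t=21: ready={A,G} → run A
t=22: ready={A,G} → run A
t=23: ready={G} → run G
t=24: ready={G} → run G
t=25: ready={G} → run G
t=26: ready={G} → run G
t=27: ready={G} → run G
t=28: ready={G} → run G
t=29: (idle)
t=30: (idle)
t=31: (idle)
t=32: (idle)
t=33: (idle)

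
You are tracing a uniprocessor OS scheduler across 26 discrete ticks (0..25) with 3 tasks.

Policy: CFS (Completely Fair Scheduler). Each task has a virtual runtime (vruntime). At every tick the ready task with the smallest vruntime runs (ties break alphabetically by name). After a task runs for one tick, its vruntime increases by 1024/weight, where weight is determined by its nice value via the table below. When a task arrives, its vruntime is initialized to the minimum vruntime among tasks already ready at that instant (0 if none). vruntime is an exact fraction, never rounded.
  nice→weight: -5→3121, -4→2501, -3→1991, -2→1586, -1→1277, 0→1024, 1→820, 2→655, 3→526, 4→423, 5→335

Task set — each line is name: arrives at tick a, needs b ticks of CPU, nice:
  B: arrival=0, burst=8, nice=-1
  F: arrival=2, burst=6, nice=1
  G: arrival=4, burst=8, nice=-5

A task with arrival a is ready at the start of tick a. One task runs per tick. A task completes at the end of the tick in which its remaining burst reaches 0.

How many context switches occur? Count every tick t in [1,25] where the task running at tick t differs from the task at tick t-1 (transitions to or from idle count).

t=0: vr[B=0] → run B
t=1: vr[B=1024/1277] → run B
t=2: vr[B=2048/1277 F=2048/1277] → run B
t=3: vr[B=3072/1277 F=2048/1277] → run F
t=4: vr[B=3072/1277 F=746752/261785 G=3072/1277] → run B
t=5: vr[B=4096/1277 F=746752/261785 G=3072/1277] → run G
t=6: vr[B=4096/1277 F=746752/261785 G=10895360/3985517] → run G
t=7: vr[B=4096/1277 F=746752/261785 G=12203008/3985517] → run F
t=8: vr[B=4096/1277 F=1073664/261785 G=12203008/3985517] → run G
t=9: vr[B=4096/1277 F=1073664/261785 G=13510656/3985517] → run B
t=10: vr[B=5120/1277 F=1073664/261785 G=13510656/3985517] → run G
t=11: vr[B=5120/1277 F=1073664/261785 G=14818304/3985517] → run G
t=12: vr[B=5120/1277 F=1073664/261785 G=16125952/3985517] → run B
t=13: vr[B=6144/1277 F=1073664/261785 G=16125952/3985517] → run G
t=14: vr[B=6144/1277 F=1073664/261785 G=17433600/3985517] → run F
t=15: vr[B=6144/1277 F=1400576/261785 G=17433600/3985517] → run G
t=16: vr[B=6144/1277 F=1400576/261785 G=18741248/3985517] → run G
t=17: vr[B=6144/1277 F=1400576/261785] → run B
t=18: vr[B=7168/1277 F=1400576/261785] → run F
t=19: vr[B=7168/1277 F=1727488/261785] → run B
t=20: vr[F=1727488/261785] → run F
t=21: vr[F=410880/52357] → run F
t=22: (idle)
t=23: (idle)
t=24: (idle)
t=25: (idle)

context switches = 16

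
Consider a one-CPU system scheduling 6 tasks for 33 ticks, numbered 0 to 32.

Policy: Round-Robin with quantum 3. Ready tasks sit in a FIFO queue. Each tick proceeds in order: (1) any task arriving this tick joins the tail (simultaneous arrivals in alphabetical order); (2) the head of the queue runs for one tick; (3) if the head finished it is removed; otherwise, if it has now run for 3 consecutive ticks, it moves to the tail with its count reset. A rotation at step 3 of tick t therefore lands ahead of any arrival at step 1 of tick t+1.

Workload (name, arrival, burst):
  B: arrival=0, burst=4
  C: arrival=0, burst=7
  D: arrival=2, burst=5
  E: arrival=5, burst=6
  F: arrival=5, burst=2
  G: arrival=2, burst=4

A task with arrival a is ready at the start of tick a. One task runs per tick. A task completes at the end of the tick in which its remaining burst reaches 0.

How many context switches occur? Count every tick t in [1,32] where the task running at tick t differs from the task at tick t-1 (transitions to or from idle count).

t=0: queue=[B,C] q_used=0 → run B
t=1: queue=[B,C] q_used=1 → run B
t=2: queue=[B,C,D,G] q_used=2 → run B
t=3: queue=[C,D,G,B] q_used=0 → run C
t=4: queue=[C,D,G,B] q_used=1 → run C
t=5: queue=[C,D,G,B,E,F] q_used=2 → run C
t=6: queue=[D,G,B,E,F,C] q_used=0 → run D
t=7: queue=[D,G,B,E,F,C] q_used=1 → run D
t=8: queue=[D,G,B,E,F,C] q_used=2 → run D
t=9: queue=[G,B,E,F,C,D] q_used=0 → run G
t=10: queue=[G,B,E,F,C,D] q_used=1 → run G
t=11: queue=[G,B,E,F,C,D] q_used=2 → run G
t=12: queue=[B,E,F,C,D,G] q_used=0 → run B
t=13: queue=[E,F,C,D,G] q_used=0 → run E
t=14: queue=[E,F,C,D,G] q_used=1 → run E
t=15: queue=[E,F,C,D,G] q_used=2 → run E
t=16: queue=[F,C,D,G,E] q_used=0 → run F
t=17: queue=[F,C,D,G,E] q_used=1 → run F
t=18: queue=[C,D,G,E] q_used=0 → run C
t=19: queue=[C,D,G,E] q_used=1 → run C
t=20: queue=[C,D,G,E] q_used=2 → run C
t=21: queue=[D,G,E,C] q_used=0 → run D
t=22: queue=[D,G,E,C] q_used=1 → run D
t=23: queue=[G,E,C] q_used=0 → run G
t=24: queue=[E,C] q_used=0 → run E
t=25: queue=[E,C] q_used=1 → run E
t=26: queue=[E,C] q_used=2 → run E
t=27: queue=[C] q_used=0 → run C
t=28: (idle)
t=29: (idle)
t=30: (idle)
t=31: (idle)
t=32: (idle)

context switches = 12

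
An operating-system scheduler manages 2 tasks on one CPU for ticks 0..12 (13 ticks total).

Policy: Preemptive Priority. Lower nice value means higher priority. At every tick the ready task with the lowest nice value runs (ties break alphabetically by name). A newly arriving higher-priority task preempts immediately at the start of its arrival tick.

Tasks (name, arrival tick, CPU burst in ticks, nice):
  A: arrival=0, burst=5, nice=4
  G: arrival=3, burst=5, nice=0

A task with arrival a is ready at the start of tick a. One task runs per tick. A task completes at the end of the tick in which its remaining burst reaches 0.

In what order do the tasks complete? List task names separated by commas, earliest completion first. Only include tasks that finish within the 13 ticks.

t=0: ready={A} → run A
t=1: ready={A} → run A
t=2: ready={A} → run A
t=3: ready={A,G} → run G
t=4: ready={A,G} → run G
t=5: ready={A,G} → run G
t=6: ready={A,G} → run G
t=7: ready={A,G} → run G
t=8: ready={A} → run A
t=9: ready={A} → run A
t=10: (idle)
t=11: (idle)
t=12: (idle)

completion order = G, A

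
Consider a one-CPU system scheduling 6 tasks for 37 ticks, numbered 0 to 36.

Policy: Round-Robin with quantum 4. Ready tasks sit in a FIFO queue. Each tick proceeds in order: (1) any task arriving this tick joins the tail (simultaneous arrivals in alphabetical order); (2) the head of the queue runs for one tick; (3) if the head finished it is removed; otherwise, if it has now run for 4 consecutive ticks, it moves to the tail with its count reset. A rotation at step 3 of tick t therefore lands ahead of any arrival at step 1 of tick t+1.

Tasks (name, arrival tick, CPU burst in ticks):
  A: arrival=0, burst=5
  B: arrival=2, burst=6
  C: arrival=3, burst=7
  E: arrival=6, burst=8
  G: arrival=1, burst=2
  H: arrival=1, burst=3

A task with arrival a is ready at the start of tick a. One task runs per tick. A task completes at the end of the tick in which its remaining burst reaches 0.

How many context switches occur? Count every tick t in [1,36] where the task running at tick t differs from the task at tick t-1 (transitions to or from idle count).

context switches = 10

t=0: queue=[A] q_used=0 → run A
t=1: queue=[A,G,H] q_used=1 → run A
t=2: queue=[A,G,H,B] q_used=2 → run A
t=3: queue=[A,G,H,B,C] q_used=3 → run A
t=4: queue=[G,H,B,C,A] q_used=0 → run G
t=5: queue=[G,H,B,C,A] q_used=1 → run G
t=6: queue=[H,B,C,A,E] q_used=0 → run H
t=7: queue=[H,B,C,A,E] q_used=1 → run H
t=8: queue=[H,B,C,A,E] q_used=2 → run H
t=9: queue=[B,C,A,E] q_used=0 → run B
t=10: queue=[B,C,A,E] q_used=1 → run B
t=11: queue=[B,C,A,E] q_used=2 → run B
t=12: queue=[B,C,A,E] q_used=3 → run B
t=13: queue=[C,A,E,B] q_used=0 → run C
t=14: queue=[C,A,E,B] q_used=1 → run C
t=15: queue=[C,A,E,B] q_used=2 → run C
t=16: queue=[C,A,E,B] q_used=3 → run C
t=17: queue=[A,E,B,C] q_used=0 → run A
t=18: queue=[E,B,C] q_used=0 → run E
t=19: queue=[E,B,C] q_used=1 → run E
t=20: queue=[E,B,C] q_used=2 → run E
t=21: queue=[E,B,C] q_used=3 → run E
t=22: queue=[B,C,E] q_used=0 → run B
t=23: queue=[B,C,E] q_used=1 → run B
t=24: queue=[C,E] q_used=0 → run C
t=25: queue=[C,E] q_used=1 → run C
t=26: queue=[C,E] q_used=2 → run C
t=27: queue=[E] q_used=0 → run E
t=28: queue=[E] q_used=1 → run E
t=29: queue=[E] q_used=2 → run E
t=30: queue=[E] q_used=3 → run E
t=31: (idle)
t=32: (idle)
t=33: (idle)
t=34: (idle)
t=35: (idle)
t=36: (idle)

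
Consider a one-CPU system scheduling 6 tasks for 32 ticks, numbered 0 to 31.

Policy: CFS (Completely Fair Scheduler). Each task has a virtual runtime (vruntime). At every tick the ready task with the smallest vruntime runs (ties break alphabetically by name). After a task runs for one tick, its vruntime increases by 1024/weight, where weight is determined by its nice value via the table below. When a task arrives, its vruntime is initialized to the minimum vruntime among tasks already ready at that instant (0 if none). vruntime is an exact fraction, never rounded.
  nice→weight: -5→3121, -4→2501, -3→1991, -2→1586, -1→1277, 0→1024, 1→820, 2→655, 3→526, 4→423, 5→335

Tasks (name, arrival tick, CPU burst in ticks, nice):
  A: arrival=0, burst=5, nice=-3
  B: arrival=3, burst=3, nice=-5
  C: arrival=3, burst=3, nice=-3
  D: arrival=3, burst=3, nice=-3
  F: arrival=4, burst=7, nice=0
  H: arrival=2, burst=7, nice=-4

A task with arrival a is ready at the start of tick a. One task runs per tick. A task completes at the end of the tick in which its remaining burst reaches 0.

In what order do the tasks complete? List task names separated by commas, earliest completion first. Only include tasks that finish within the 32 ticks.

t=0: vr[A=0] → run A
t=1: vr[A=1024/1991] → run A
t=2: vr[A=2048/1991 H=2048/1991] → run A
t=3: vr[A=3072/1991 B=2048/1991 C=2048/1991 D=2048/1991 H=2048/1991] → run B
t=4: vr[A=3072/1991 B=8430592/6213911 C=2048/1991 D=2048/1991 F=2048/1991 H=2048/1991] → run C
t=5: vr[A=3072/1991 B=8430592/6213911 C=3072/1991 D=2048/1991 F=2048/1991 H=2048/1991] → run D
t=6: vr[A=3072/1991 B=8430592/6213911 C=3072/1991 D=3072/1991 F=2048/1991 H=2048/1991] → run F
t=7: vr[A=3072/1991 B=8430592/6213911 C=3072/1991 D=3072/1991 F=4039/1991 H=2048/1991] → run H
t=8: vr[A=3072/1991 B=8430592/6213911 C=3072/1991 D=3072/1991 F=4039/1991 H=7160832/4979491] → run B
t=9: vr[A=3072/1991 B=10469376/6213911 C=3072/1991 D=3072/1991 F=4039/1991 H=7160832/4979491] → run H
t=10: vr[A=3072/1991 B=10469376/6213911 C=3072/1991 D=3072/1991 F=4039/1991 H=9199616/4979491] → run A
t=11: vr[A=4096/1991 B=10469376/6213911 C=3072/1991 D=3072/1991 F=4039/1991 H=9199616/4979491] → run C
t=12: vr[A=4096/1991 B=10469376/6213911 C=4096/1991 D=3072/1991 F=4039/1991 H=9199616/4979491] → run D
t=13: vr[A=4096/1991 B=10469376/6213911 C=4096/1991 D=4096/1991 F=4039/1991 H=9199616/4979491] → run B
t=14: vr[A=4096/1991 C=4096/1991 D=4096/1991 F=4039/1991 H=9199616/4979491] → run H
t=15: vr[A=4096/1991 C=4096/1991 D=4096/1991 F=4039/1991 H=11238400/4979491] → run F
t=16: vr[A=4096/1991 C=4096/1991 D=4096/1991 F=6030/1991 H=11238400/4979491] → run A
t=17: vr[C=4096/1991 D=4096/1991 F=6030/1991 H=11238400/4979491] → run C
t=18: vr[D=4096/1991 F=6030/1991 H=11238400/4979491] → run D
t=19: vr[F=6030/1991 H=11238400/4979491] → run H
t=20: vr[F=6030/1991 H=13277184/4979491] → run H
t=21: vr[F=6030/1991 H=15315968/4979491] → run F
t=22: vr[F=8021/1991 H=15315968/4979491] → run H
t=23: vr[F=8021/1991 H=17354752/4979491] → run H
t=24: vr[F=8021/1991] → run F
t=25: vr[F=10012/1991] → run F
t=26: vr[F=12003/1991] → run F
t=27: vr[F=13994/1991] → run F
t=28: (idle)
t=29: (idle)
t=30: (idle)
t=31: (idle)

completion order = B, A, C, D, H, F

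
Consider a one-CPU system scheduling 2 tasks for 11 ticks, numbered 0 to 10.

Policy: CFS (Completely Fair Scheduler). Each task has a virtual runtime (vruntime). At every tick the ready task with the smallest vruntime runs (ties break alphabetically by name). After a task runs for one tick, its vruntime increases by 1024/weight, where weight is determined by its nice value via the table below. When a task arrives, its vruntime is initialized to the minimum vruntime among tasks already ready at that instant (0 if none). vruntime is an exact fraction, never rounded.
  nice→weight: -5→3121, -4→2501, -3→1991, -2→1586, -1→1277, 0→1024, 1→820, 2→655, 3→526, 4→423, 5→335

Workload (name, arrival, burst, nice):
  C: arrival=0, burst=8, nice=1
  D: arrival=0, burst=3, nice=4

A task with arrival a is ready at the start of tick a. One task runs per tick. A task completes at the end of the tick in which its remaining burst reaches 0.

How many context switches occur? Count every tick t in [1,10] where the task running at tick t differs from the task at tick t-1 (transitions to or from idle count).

context switches = 6

t=0: vr[C=0 D=0] → run C
t=1: vr[C=256/205 D=0] → run D
t=2: vr[C=256/205 D=1024/423] → run C
t=3: vr[C=512/205 D=1024/423] → run D
t=4: vr[C=512/205 D=2048/423] → run C
t=5: vr[C=768/205 D=2048/423] → run C
t=6: vr[C=1024/205 D=2048/423] → run D
t=7: vr[C=1024/205] → run C
t=8: vr[C=256/41] → run C
t=9: vr[C=1536/205] → run C
t=10: vr[C=1792/205] → run C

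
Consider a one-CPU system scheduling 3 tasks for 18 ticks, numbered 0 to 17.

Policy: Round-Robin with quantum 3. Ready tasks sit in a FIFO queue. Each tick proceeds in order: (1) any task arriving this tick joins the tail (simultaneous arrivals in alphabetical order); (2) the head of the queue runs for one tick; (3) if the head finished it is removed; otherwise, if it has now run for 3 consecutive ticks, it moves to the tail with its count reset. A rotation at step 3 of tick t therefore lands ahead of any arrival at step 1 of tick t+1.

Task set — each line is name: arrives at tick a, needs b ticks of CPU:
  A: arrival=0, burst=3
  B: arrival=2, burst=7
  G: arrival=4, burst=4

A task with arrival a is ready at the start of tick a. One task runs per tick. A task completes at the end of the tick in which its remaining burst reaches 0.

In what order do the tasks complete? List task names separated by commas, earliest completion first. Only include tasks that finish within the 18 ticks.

completion order = A, G, B

t=0: queue=[A] q_used=0 → run A
t=1: queue=[A] q_used=1 → run A
t=2: queue=[A,B] q_used=2 → run A
t=3: queue=[B] q_used=0 → run B
t=4: queue=[B,G] q_used=1 → run B
t=5: queue=[B,G] q_used=2 → run B
t=6: queue=[G,B] q_used=0 → run G
t=7: queue=[G,B] q_used=1 → run G
t=8: queue=[G,B] q_used=2 → run G
t=9: queue=[B,G] q_used=0 → run B
t=10: queue=[B,G] q_used=1 → run B
t=11: queue=[B,G] q_used=2 → run B
t=12: queue=[G,B] q_used=0 → run G
t=13: queue=[B] q_used=0 → run B
t=14: (idle)
t=15: (idle)
t=16: (idle)
t=17: (idle)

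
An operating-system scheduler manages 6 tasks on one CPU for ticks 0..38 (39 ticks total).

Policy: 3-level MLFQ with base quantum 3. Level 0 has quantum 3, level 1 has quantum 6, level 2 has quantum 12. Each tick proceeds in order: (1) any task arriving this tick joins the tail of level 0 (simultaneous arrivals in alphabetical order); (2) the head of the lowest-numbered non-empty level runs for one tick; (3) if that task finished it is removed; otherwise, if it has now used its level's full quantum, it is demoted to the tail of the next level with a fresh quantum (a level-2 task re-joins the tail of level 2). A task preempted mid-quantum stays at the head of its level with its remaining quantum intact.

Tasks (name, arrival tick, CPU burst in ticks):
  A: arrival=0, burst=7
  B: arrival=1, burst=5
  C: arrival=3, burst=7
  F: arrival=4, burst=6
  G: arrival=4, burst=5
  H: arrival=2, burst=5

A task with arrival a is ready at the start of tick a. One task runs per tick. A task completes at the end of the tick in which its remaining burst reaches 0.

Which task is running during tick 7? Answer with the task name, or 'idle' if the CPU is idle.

t=0: L0/L1/L2 = A/-/- → run A
t=1: L0/L1/L2 = AB/-/- → run A
t=2: L0/L1/L2 = ABH/-/- → run A
t=3: L0/L1/L2 = BHC/A/- → run B
t=4: L0/L1/L2 = BHCFG/A/- → run B
t=5: L0/L1/L2 = BHCFG/A/- → run B
t=6: L0/L1/L2 = HCFG/AB/- → run H
t=7: L0/L1/L2 = HCFG/AB/- → run H
t=8: L0/L1/L2 = HCFG/AB/- → run H
t=9: L0/L1/L2 = CFG/ABH/- → run C
t=10: L0/L1/L2 = CFG/ABH/- → run C
t=11: L0/L1/L2 = CFG/ABH/- → run C
t=12: L0/L1/L2 = FG/ABHC/- → run F
t=13: L0/L1/L2 = FG/ABHC/- → run F
t=14: L0/L1/L2 = FG/ABHC/- → run F
t=15: L0/L1/L2 = G/ABHCF/- → run G
t=16: L0/L1/L2 = G/ABHCF/- → run G
t=17: L0/L1/L2 = G/ABHCF/- → run G
t=18: L0/L1/L2 = -/ABHCFG/- → run A
t=19: L0/L1/L2 = -/ABHCFG/- → run A
t=20: L0/L1/L2 = -/ABHCFG/- → run A
t=21: L0/L1/L2 = -/ABHCFG/- → run A
t=22: L0/L1/L2 = -/BHCFG/- → run B
t=23: L0/L1/L2 = -/BHCFG/- → run B
t=24: L0/L1/L2 = -/HCFG/- → run H
t=25: L0/L1/L2 = -/HCFG/- → run H
t=26: L0/L1/L2 = -/CFG/- → run C
t=27: L0/L1/L2 = -/CFG/- → run C
t=28: L0/L1/L2 = -/CFG/- → run C
t=29: L0/L1/L2 = -/CFG/- → run C
t=30: L0/L1/L2 = -/FG/- → run F
t=31: L0/L1/L2 = -/FG/- → run F
t=32: L0/L1/L2 = -/FG/- → run F
t=33: L0/L1/L2 = -/G/- → run G
t=34: L0/L1/L2 = -/G/- → run G
t=35: (idle)
t=36: (idle)
t=37: (idle)
t=38: (idle)

running at tick 7 = H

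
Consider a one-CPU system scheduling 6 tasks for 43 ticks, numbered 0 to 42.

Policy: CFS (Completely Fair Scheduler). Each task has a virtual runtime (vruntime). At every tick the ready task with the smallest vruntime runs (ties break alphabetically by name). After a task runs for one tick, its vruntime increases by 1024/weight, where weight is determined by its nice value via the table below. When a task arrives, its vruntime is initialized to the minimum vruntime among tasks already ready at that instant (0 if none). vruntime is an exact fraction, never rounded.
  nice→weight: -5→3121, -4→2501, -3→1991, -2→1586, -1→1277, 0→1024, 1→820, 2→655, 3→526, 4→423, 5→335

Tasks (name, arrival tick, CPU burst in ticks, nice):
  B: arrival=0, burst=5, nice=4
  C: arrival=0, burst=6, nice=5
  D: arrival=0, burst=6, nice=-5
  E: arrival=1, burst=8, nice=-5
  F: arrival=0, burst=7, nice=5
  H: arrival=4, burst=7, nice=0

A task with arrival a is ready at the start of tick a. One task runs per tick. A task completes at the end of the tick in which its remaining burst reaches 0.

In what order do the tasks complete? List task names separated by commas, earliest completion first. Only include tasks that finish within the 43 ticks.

completion order = D, E, H, B, C, F

t=0: vr[B=0 C=0 D=0 F=0] → run B
t=1: vr[B=1024/423 C=0 D=0 E=0 F=0] → run C
t=2: vr[B=1024/423 C=1024/335 D=0 E=0 F=0] → run D
t=3: vr[B=1024/423 C=1024/335 D=1024/3121 E=0 F=0] → run E
t=4: vr[B=1024/423 C=1024/335 D=1024/3121 E=1024/3121 F=0 H=0] → run F
t=5: vr[B=1024/423 C=1024/335 D=1024/3121 E=1024/3121 F=1024/335 H=0] → run H
t=6: vr[B=1024/423 C=1024/335 D=1024/3121 E=1024/3121 F=1024/335 H=1] → run D
t=7: vr[B=1024/423 C=1024/335 D=2048/3121 E=1024/3121 F=1024/335 H=1] → run E
t=8: vr[B=1024/423 C=1024/335 D=2048/3121 E=2048/3121 F=1024/335 H=1] → run D
t=9: vr[B=1024/423 C=1024/335 D=3072/3121 E=2048/3121 F=1024/335 H=1] → run E
t=10: vr[B=1024/423 C=1024/335 D=3072/3121 E=3072/3121 F=1024/335 H=1] → run D
t=11: vr[B=1024/423 C=1024/335 D=4096/3121 E=3072/3121 F=1024/335 H=1] → run E
t=12: vr[B=1024/423 C=1024/335 D=4096/3121 E=4096/3121 F=1024/335 H=1] → run H
t=13: vr[B=1024/423 C=1024/335 D=4096/3121 E=4096/3121 F=1024/335 H=2] → run D
t=14: vr[B=1024/423 C=1024/335 D=5120/3121 E=4096/3121 F=1024/335 H=2] → run E
t=15: vr[B=1024/423 C=1024/335 D=5120/3121 E=5120/3121 F=1024/335 H=2] → run D
t=16: vr[B=1024/423 C=1024/335 E=5120/3121 F=1024/335 H=2] → run E
t=17: vr[B=1024/423 C=1024/335 E=6144/3121 F=1024/335 H=2] → run E
t=18: vr[B=1024/423 C=1024/335 E=7168/3121 F=1024/335 H=2] → run H
t=19: vr[B=1024/423 C=1024/335 E=7168/3121 F=1024/335 H=3] → run E
t=20: vr[B=1024/423 C=1024/335 F=1024/335 H=3] → run B
t=21: vr[B=2048/423 C=1024/335 F=1024/335 H=3] → run H
t=22: vr[B=2048/423 C=1024/335 F=1024/335 H=4] → run C
t=23: vr[B=2048/423 C=2048/335 F=1024/335 H=4] → run F
t=24: vr[B=2048/423 C=2048/335 F=2048/335 H=4] → run H
t=25: vr[B=2048/423 C=2048/335 F=2048/335 H=5] → run B
t=26: vr[B=1024/141 C=2048/335 F=2048/335 H=5] → run H
t=27: vr[B=1024/141 C=2048/335 F=2048/335 H=6] → run H
t=28: vr[B=1024/141 C=2048/335 F=2048/335] → run C
t=29: vr[B=1024/141 C=3072/335 F=2048/335] → run F
t=30: vr[B=1024/141 C=3072/335 F=3072/335] → run B
t=31: vr[B=4096/423 C=3072/335 F=3072/335] → run C
t=32: vr[B=4096/423 C=4096/335 F=3072/335] → run F
t=33: vr[B=4096/423 C=4096/335 F=4096/335] → run B
t=34: vr[C=4096/335 F=4096/335] → run C
t=35: vr[C=1024/67 F=4096/335] → run F
t=36: vr[C=1024/67 F=1024/67] → run C
t=37: vr[F=1024/67] → run F
t=38: vr[F=6144/335] → run F
t=39: (idle)
t=40: (idle)
t=41: (idle)
t=42: (idle)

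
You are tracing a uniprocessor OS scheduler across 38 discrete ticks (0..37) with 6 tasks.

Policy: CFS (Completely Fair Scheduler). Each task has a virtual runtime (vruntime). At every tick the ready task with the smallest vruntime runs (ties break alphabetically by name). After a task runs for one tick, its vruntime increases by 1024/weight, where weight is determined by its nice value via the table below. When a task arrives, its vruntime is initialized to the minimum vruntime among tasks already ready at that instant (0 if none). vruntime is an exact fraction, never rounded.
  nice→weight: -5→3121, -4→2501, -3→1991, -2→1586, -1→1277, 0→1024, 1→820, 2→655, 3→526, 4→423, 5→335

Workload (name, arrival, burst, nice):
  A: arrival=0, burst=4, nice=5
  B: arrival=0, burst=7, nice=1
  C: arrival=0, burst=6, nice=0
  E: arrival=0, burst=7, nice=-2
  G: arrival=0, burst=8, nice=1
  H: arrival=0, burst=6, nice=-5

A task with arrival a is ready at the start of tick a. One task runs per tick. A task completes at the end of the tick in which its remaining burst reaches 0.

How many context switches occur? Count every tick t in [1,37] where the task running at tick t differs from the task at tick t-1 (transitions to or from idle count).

context switches = 33

t=0: vr[A=0 B=0 C=0 E=0 G=0 H=0] → run A
t=1: vr[A=1024/335 B=0 C=0 E=0 G=0 H=0] → run B
t=2: vr[A=1024/335 B=256/205 C=0 E=0 G=0 H=0] → run C
t=3: vr[A=1024/335 B=256/205 C=1 E=0 G=0 H=0] → run E
t=4: vr[A=1024/335 B=256/205 C=1 E=512/793 G=0 H=0] → run G
t=5: vr[A=1024/335 B=256/205 C=1 E=512/793 G=256/205 H=0] → run H
t=6: vr[A=1024/335 B=256/205 C=1 E=512/793 G=256/205 H=1024/3121] → run H
t=7: vr[A=1024/335 B=256/205 C=1 E=512/793 G=256/205 H=2048/3121] → run E
t=8: vr[A=1024/335 B=256/205 C=1 E=1024/793 G=256/205 H=2048/3121] → run H
t=9: vr[A=1024/335 B=256/205 C=1 E=1024/793 G=256/205 H=3072/3121] → run H
t=10: vr[A=1024/335 B=256/205 C=1 E=1024/793 G=256/205 H=4096/3121] → run C
t=11: vr[A=1024/335 B=256/205 C=2 E=1024/793 G=256/205 H=4096/3121] → run B
t=12: vr[A=1024/335 B=512/205 C=2 E=1024/793 G=256/205 H=4096/3121] → run G
t=13: vr[A=1024/335 B=512/205 C=2 E=1024/793 G=512/205 H=4096/3121] → run E
t=14: vr[A=1024/335 B=512/205 C=2 E=1536/793 G=512/205 H=4096/3121] → run H
t=15: vr[A=1024/335 B=512/205 C=2 E=1536/793 G=512/205 H=5120/3121] → run H
t=16: vr[A=1024/335 B=512/205 C=2 E=1536/793 G=512/205] → run E
t=17: vr[A=1024/335 B=512/205 C=2 E=2048/793 G=512/205] → run C
t=18: vr[A=1024/335 B=512/205 C=3 E=2048/793 G=512/205] → run B
t=19: vr[A=1024/335 B=768/205 C=3 E=2048/793 G=512/205] → run G
t=20: vr[A=1024/335 B=768/205 C=3 E=2048/793 G=768/205] → run E
t=21: vr[A=1024/335 B=768/205 C=3 E=2560/793 G=768/205] → run C
t=22: vr[A=1024/335 B=768/205 C=4 E=2560/793 G=768/205] → run A
t=23: vr[A=2048/335 B=768/205 C=4 E=2560/793 G=768/205] → run E
t=24: vr[A=2048/335 B=768/205 C=4 E=3072/793 G=768/205] → run B
t=25: vr[A=2048/335 B=1024/205 C=4 E=3072/793 G=768/205] → run G
t=26: vr[A=2048/335 B=1024/205 C=4 E=3072/793 G=1024/205] → run E
t=27: vr[A=2048/335 B=1024/205 C=4 G=1024/205] → run C
t=28: vr[A=2048/335 B=1024/205 C=5 G=1024/205] → run B
t=29: vr[A=2048/335 B=256/41 C=5 G=1024/205] → run G
t=30: vr[A=2048/335 B=256/41 C=5 G=256/41] → run C
t=31: vr[A=2048/335 B=256/41 G=256/41] → run A
t=32: vr[A=3072/335 B=256/41 G=256/41] → run B
t=33: vr[A=3072/335 B=1536/205 G=256/41] → run G
t=34: vr[A=3072/335 B=1536/205 G=1536/205] → run B
t=35: vr[A=3072/335 G=1536/205] → run G
t=36: vr[A=3072/335 G=1792/205] → run G
t=37: vr[A=3072/335] → run A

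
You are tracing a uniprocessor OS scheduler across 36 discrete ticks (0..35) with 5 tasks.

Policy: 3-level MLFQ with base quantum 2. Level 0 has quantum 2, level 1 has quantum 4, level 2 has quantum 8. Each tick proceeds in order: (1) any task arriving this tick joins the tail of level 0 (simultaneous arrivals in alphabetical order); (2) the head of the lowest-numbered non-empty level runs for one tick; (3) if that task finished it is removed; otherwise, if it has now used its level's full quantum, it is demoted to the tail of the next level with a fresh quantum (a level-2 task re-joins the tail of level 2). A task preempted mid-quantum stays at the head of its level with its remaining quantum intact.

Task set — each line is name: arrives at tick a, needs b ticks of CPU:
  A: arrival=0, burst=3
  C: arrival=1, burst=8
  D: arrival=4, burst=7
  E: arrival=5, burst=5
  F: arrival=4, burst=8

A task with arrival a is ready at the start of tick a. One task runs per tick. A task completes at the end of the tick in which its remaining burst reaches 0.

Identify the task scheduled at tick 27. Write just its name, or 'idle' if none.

t=0: L0/L1/L2 = A/-/- → run A
t=1: L0/L1/L2 = AC/-/- → run A
t=2: L0/L1/L2 = C/A/- → run C
t=3: L0/L1/L2 = C/A/- → run C
t=4: L0/L1/L2 = DF/AC/- → run D
t=5: L0/L1/L2 = DFE/AC/- → run D
t=6: L0/L1/L2 = FE/ACD/- → run F
t=7: L0/L1/L2 = FE/ACD/- → run F
t=8: L0/L1/L2 = E/ACDF/- → run E
t=9: L0/L1/L2 = E/ACDF/- → run E
t=10: L0/L1/L2 = -/ACDFE/- → run A
t=11: L0/L1/L2 = -/CDFE/- → run C
t=12: L0/L1/L2 = -/CDFE/- → run C
t=13: L0/L1/L2 = -/CDFE/- → run C
t=14: L0/L1/L2 = -/CDFE/- → run C
t=15: L0/L1/L2 = -/DFE/C → run D
t=16: L0/L1/L2 = -/DFE/C → run D
t=17: L0/L1/L2 = -/DFE/C → run D
t=18: L0/L1/L2 = -/DFE/C → run D
t=19: L0/L1/L2 = -/FE/CD → run F
t=20: L0/L1/L2 = -/FE/CD → run F
t=21: L0/L1/L2 = -/FE/CD → run F
t=22: L0/L1/L2 = -/FE/CD → run F
t=23: L0/L1/L2 = -/E/CDF → run E
t=24: L0/L1/L2 = -/E/CDF → run E
t=25: L0/L1/L2 = -/E/CDF → run E
t=26: L0/L1/L2 = -/-/CDF → run C
t=27: L0/L1/L2 = -/-/CDF → run C
t=28: L0/L1/L2 = -/-/DF → run D
t=29: L0/L1/L2 = -/-/F → run F
t=30: L0/L1/L2 = -/-/F → run F
t=31: (idle)
t=32: (idle)
t=33: (idle)
t=34: (idle)
t=35: (idle)

running at tick 27 = C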